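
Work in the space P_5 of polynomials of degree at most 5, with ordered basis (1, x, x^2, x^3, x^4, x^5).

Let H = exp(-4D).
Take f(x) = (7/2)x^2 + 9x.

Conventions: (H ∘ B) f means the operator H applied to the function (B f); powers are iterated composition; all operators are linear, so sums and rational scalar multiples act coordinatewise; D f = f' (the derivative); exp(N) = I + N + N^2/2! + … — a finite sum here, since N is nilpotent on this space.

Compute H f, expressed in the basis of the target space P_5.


order-1 term: -28x - 36
order-2 term: 56
the series for exp(-4D) f terminates at order 2
exp(-4D) f = (7/2)x^2 - 19x + 20

the result is g(x) = (7/2)x^2 - 19x + 20


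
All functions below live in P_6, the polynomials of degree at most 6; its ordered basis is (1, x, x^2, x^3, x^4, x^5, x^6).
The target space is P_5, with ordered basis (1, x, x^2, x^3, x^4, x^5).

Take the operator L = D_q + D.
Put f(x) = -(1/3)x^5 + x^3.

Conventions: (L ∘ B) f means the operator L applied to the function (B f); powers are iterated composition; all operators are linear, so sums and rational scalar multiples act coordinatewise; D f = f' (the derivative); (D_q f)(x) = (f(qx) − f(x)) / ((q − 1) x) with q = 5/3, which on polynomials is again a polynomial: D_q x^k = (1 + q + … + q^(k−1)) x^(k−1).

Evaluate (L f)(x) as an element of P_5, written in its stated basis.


D_q f = -(1441/243)x^4 + (49/9)x^2
D f = -(5/3)x^4 + 3x^2
(D_q + D) f = -(1846/243)x^4 + (76/9)x^2

the result is g(x) = -(1846/243)x^4 + (76/9)x^2


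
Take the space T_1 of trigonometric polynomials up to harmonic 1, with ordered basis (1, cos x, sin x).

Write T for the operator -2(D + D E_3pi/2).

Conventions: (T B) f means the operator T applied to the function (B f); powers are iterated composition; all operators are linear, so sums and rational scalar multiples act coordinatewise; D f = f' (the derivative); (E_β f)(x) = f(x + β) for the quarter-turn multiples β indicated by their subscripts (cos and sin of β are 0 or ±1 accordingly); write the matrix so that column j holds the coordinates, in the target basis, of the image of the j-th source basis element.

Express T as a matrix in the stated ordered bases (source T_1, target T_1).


image of 1: 0
image of cos x: -2cos x + 2sin x
image of sin x: -2cos x - 2sin x
each image's coordinates form column j of the matrix

the matrix is [[0, 0, 0]; [0, -2, -2]; [0, 2, -2]] (rows listed top to bottom)


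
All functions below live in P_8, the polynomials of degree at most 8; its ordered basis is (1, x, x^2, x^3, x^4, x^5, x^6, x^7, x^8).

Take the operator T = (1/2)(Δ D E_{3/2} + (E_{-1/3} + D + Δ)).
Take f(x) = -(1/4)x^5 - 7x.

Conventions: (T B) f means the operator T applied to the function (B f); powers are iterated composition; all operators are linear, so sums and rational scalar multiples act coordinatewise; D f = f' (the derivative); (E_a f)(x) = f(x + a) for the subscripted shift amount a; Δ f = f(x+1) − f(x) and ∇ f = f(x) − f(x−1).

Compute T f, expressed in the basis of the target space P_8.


E_{3/2} f = -(1/4)x^5 - (15/8)x^4 - (45/8)x^3 - (135/16)x^2 - (853/64)x - 1587/128
D E_{3/2} f = -(5/4)x^4 - (15/2)x^3 - (135/8)x^2 - (135/8)x - 853/64
Δ D E_{3/2} f = -5x^3 - 30x^2 - (245/4)x - 85/2
E_{-1/3} f = -(1/4)x^5 + (5/12)x^4 - (5/18)x^3 + (5/54)x^2 - (2273/324)x + 2269/972
D f = -(5/4)x^4 - 7
Δ f = -(5/4)x^4 - (5/2)x^3 - (5/2)x^2 - (5/4)x - 29/4
(E_{-1/3} + D + Δ) f = -(1/4)x^5 - (25/12)x^4 - (25/9)x^3 - (65/27)x^2 - (1339/162)x - 5791/486
(Δ D E_{3/2} + (E_{-1/3} + D + Δ)) f = -(1/4)x^5 - (25/12)x^4 - (70/9)x^3 - (875/27)x^2 - (22523/324)x - 13223/243
((1/2)(Δ D E_{3/2} + (E_{-1/3} + D + Δ))) f = -(1/8)x^5 - (25/24)x^4 - (35/9)x^3 - (875/54)x^2 - (22523/648)x - 13223/486

g(x) = -(1/8)x^5 - (25/24)x^4 - (35/9)x^3 - (875/54)x^2 - (22523/648)x - 13223/486


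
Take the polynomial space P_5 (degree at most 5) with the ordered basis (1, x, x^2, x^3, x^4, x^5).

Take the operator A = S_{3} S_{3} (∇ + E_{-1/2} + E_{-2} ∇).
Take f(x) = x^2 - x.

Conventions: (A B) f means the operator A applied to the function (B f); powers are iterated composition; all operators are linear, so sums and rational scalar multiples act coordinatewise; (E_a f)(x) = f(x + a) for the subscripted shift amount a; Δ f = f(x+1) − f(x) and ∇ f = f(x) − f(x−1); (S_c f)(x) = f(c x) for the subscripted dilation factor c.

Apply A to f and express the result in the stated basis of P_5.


∇ f = 2x - 2
E_{-1/2} f = x^2 - 2x + 3/4
∇ f = 2x - 2
E_{-2} ∇ f = 2x - 6
(∇ + E_{-1/2} + E_{-2} ∇) f = x^2 + 2x - 29/4
S_{3} (∇ + E_{-1/2} + E_{-2} ∇) f = 9x^2 + 6x - 29/4
S_{3} S_{3} (∇ + E_{-1/2} + E_{-2} ∇) f = 81x^2 + 18x - 29/4

g(x) = 81x^2 + 18x - 29/4


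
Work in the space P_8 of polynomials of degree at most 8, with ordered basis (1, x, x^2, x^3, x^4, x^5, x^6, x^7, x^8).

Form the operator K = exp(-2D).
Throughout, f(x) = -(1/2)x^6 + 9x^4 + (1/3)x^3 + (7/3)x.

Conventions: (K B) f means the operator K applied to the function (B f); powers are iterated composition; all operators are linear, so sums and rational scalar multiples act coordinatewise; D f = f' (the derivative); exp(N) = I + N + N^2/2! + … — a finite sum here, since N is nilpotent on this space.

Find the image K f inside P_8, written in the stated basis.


order-1 term: 6x^5 - 72x^3 - 2x^2 - 14/3
order-2 term: -30x^4 + 216x^2 + 4x
order-3 term: 80x^3 - 288x - 8/3
order-4 term: -120x^2 + 144
order-5 term: 96x
order-6 term: -32
the series for exp(-2D) f terminates at order 6
exp(-2D) f = -(1/2)x^6 + 6x^5 - 21x^4 + (25/3)x^3 + 94x^2 - (557/3)x + 314/3

g(x) = -(1/2)x^6 + 6x^5 - 21x^4 + (25/3)x^3 + 94x^2 - (557/3)x + 314/3


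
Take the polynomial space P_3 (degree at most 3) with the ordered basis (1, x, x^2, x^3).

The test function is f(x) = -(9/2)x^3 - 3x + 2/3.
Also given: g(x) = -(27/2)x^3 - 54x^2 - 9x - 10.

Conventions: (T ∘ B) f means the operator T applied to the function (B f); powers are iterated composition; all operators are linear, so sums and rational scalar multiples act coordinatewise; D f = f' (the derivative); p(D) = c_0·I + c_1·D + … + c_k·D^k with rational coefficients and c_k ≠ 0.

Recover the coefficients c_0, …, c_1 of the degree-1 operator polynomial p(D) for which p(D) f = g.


D^0 f = -(9/2)x^3 - 3x + 2/3
D^1 f = -(27/2)x^2 - 3
matching coefficients of g against c_0 f + c_1 Df + … from the top degree down determines the c_i
solution: c_0 = 3, c_1 = 4

p(D) = 3·I + 4·D, i.e. c_0 = 3, c_1 = 4


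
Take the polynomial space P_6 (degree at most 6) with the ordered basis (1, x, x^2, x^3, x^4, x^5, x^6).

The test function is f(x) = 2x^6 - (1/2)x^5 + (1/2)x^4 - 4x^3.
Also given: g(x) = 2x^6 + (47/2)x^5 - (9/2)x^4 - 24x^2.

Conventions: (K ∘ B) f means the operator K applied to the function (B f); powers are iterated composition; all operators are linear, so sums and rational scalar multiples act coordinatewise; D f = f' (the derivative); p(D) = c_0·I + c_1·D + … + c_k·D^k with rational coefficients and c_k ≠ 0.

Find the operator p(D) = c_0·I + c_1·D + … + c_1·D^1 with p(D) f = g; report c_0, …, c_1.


c_0 = 1, c_1 = 2

D^0 f = 2x^6 - (1/2)x^5 + (1/2)x^4 - 4x^3
D^1 f = 12x^5 - (5/2)x^4 + 2x^3 - 12x^2
matching coefficients of g against c_0 f + c_1 Df + … from the top degree down determines the c_i
solution: c_0 = 1, c_1 = 2


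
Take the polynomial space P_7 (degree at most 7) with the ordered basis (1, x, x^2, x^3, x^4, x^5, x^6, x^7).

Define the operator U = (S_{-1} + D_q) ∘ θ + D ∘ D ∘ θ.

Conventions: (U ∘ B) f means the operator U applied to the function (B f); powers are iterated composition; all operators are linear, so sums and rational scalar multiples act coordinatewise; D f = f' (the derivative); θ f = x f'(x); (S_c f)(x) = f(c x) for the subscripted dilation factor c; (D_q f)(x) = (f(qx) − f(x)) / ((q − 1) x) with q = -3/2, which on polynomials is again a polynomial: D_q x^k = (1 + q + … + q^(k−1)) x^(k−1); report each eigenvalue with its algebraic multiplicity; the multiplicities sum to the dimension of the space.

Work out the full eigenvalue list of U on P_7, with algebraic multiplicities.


λ = -7 (multiplicity 1), λ = -5 (multiplicity 1), λ = -3 (multiplicity 1), λ = -1 (multiplicity 1), λ = 0 (multiplicity 1), λ = 2 (multiplicity 1), λ = 4 (multiplicity 1), λ = 6 (multiplicity 1)

image of 1: 0
image of x: -x + 1
image of x^2: 2x^2 - x + 4
image of x^3: -3x^3 + (21/4)x^2 + 18x
image of x^4: 4x^4 - (13/2)x^3 + 48x^2
image of x^5: -5x^5 + (275/16)x^4 + 100x^3
image of x^6: 6x^6 - (399/16)x^5 + 180x^4
image of x^7: -7x^7 + (3241/64)x^6 + 294x^5
the matrix is upper triangular; its diagonal is (0, -1, 2, -3, 4, -5, 6, -7)
for a triangular matrix the eigenvalues are the diagonal entries, with algebraic multiplicity their repetition count


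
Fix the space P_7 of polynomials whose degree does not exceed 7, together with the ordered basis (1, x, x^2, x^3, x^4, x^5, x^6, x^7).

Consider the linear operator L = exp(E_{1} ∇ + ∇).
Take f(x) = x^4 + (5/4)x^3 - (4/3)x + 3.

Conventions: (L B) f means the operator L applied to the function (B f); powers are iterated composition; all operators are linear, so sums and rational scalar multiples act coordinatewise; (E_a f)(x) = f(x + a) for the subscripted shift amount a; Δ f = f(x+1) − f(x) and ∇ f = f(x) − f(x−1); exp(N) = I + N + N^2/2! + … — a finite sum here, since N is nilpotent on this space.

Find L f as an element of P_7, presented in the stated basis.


the result is g(x) = x^4 + (37/4)x^3 + (63/2)x^2 + (161/3)x + 269/6

order-1 term: 8x^3 + (15/2)x^2 + 8x - 1/6
order-2 term: 24x^2 + 15x + 16
order-3 term: 32x + 10
order-4 term: 16
the series for exp(E_{1} ∇ + ∇) f terminates at order 4
exp(E_{1} ∇ + ∇) f = x^4 + (37/4)x^3 + (63/2)x^2 + (161/3)x + 269/6


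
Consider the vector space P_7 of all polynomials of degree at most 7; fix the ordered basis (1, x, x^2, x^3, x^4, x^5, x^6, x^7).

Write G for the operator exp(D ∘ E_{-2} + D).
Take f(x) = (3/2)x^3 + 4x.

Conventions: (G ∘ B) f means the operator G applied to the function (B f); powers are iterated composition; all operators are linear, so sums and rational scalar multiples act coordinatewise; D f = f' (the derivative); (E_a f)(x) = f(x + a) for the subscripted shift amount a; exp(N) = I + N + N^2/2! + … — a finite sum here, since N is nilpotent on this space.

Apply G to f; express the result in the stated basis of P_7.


order-1 term: 9x^2 - 18x + 26
order-2 term: 18x - 36
order-3 term: 12
the series for exp(D ∘ E_{-2} + D) f terminates at order 3
exp(D ∘ E_{-2} + D) f = (3/2)x^3 + 9x^2 + 4x + 2

g(x) = (3/2)x^3 + 9x^2 + 4x + 2


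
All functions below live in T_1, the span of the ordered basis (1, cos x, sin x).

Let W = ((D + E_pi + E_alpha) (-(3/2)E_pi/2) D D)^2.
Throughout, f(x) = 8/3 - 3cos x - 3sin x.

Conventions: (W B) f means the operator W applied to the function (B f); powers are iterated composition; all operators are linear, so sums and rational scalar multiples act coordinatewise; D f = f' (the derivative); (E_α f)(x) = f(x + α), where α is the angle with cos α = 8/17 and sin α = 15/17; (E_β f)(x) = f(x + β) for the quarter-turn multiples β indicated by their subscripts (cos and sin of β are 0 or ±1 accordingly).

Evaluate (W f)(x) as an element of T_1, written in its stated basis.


g(x) = -(41013/1156)cos x - (9909/1156)sin x

D f = -3cos x + 3sin x
D D f = 3cos x + 3sin x
E_pi/2 (D D) f = 3cos x - 3sin x
(-(3/2)E_pi/2) (D D) f = -(9/2)cos x + (9/2)sin x
D (-(3/2)E_pi/2) (D D) f = (9/2)cos x + (9/2)sin x
E_pi (-(3/2)E_pi/2) (D D) f = (9/2)cos x - (9/2)sin x
E_alpha (-(3/2)E_pi/2) (D D) f = (63/34)cos x + (207/34)sin x
(D + E_pi + E_alpha) (-(3/2)E_pi/2) (D D) f = (369/34)cos x + (207/34)sin x
D ((D + E_pi + E_alpha) (-(3/2)E_pi/2) D D) f = (207/34)cos x - (369/34)sin x
D D ((D + E_pi + E_alpha) (-(3/2)E_pi/2) D D) f = -(369/34)cos x - (207/34)sin x
E_pi/2 (D D) ((D + E_pi + E_alpha) (-(3/2)E_pi/2) D D) f = -(207/34)cos x + (369/34)sin x
(-(3/2)E_pi/2) (D D) ((D + E_pi + E_alpha) (-(3/2)E_pi/2) D D) f = (621/68)cos x - (1107/68)sin x
D (-(3/2)E_pi/2) (D D) ((D + E_pi + E_alpha) (-(3/2)E_pi/2) D D) f = -(1107/68)cos x - (621/68)sin x
E_pi (-(3/2)E_pi/2) (D D) ((D + E_pi + E_alpha) (-(3/2)E_pi/2) D D) f = -(621/68)cos x + (1107/68)sin x
E_alpha (-(3/2)E_pi/2) (D D) ((D + E_pi + E_alpha) (-(3/2)E_pi/2) D D) f = -(11637/1156)cos x - (18171/1156)sin x
(D + E_pi + E_alpha) (-(3/2)E_pi/2) (D D) ((D + E_pi + E_alpha) (-(3/2)E_pi/2) D D) f = -(41013/1156)cos x - (9909/1156)sin x


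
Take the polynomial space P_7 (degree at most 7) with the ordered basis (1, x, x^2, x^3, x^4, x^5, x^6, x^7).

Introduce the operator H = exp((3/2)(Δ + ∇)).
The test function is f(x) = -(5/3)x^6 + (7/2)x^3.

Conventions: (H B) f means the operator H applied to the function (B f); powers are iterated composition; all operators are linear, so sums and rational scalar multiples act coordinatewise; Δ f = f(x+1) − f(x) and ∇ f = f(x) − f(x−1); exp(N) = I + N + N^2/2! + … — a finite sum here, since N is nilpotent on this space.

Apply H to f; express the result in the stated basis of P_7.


order-1 term: -30x^5 - 100x^3 + (63/2)x^2 - 30x + 21/2
order-2 term: -225x^4 - 900x^2 + (189/2)x - 240
order-3 term: -900x^3 - 2700x + 189/2
order-4 term: -2025x^2 - 2700
order-5 term: -2430x
order-6 term: -1215
the series for exp((3/2)(Δ + ∇)) f terminates at order 6
exp((3/2)(Δ + ∇)) f = -(5/3)x^6 - 30x^5 - 225x^4 - (1993/2)x^3 - (5787/2)x^2 - (10131/2)x - 4050

g(x) = -(5/3)x^6 - 30x^5 - 225x^4 - (1993/2)x^3 - (5787/2)x^2 - (10131/2)x - 4050


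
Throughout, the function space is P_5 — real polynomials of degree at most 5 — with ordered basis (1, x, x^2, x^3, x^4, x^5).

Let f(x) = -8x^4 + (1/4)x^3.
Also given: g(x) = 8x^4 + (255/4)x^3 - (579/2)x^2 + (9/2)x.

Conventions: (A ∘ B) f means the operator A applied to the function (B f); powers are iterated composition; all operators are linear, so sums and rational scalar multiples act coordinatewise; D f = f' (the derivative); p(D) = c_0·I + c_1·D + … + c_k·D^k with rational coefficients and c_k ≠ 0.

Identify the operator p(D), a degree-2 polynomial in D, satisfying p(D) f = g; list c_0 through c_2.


c_0 = -1, c_1 = -2, c_2 = 3

D^0 f = -8x^4 + (1/4)x^3
D^1 f = -32x^3 + (3/4)x^2
D^2 f = -96x^2 + (3/2)x
matching coefficients of g against c_0 f + c_1 Df + … from the top degree down determines the c_i
solution: c_0 = -1, c_1 = -2, c_2 = 3


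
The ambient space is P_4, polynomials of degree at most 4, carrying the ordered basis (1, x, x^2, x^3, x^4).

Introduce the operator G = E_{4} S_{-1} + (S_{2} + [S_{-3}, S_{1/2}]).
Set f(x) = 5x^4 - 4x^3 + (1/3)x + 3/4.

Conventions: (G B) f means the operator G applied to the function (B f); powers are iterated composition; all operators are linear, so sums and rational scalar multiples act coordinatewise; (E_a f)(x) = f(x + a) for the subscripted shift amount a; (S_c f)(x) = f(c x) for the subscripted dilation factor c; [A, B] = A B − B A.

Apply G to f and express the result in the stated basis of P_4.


S_{-1} f = 5x^4 + 4x^3 - (1/3)x + 3/4
E_{4} S_{-1} f = 5x^4 + 84x^3 + 528x^2 + (4415/3)x + 18425/12
S_{2} f = 80x^4 - 32x^3 + (2/3)x + 3/4
S_{1/2} f = (5/16)x^4 - (1/2)x^3 + (1/6)x + 3/4
S_{-3} S_{1/2} f = (405/16)x^4 + (27/2)x^3 - (1/2)x + 3/4
S_{-3} f = 405x^4 + 108x^3 - x + 3/4
S_{1/2} S_{-3} f = (405/16)x^4 + (27/2)x^3 - (1/2)x + 3/4
[S_{-3}, S_{1/2}] f = 0
(S_{2} + [S_{-3}, S_{1/2}]) f = 80x^4 - 32x^3 + (2/3)x + 3/4
(E_{4} S_{-1} + (S_{2} + [S_{-3}, S_{1/2}])) f = 85x^4 + 52x^3 + 528x^2 + (4417/3)x + 9217/6

the image equals g(x) = 85x^4 + 52x^3 + 528x^2 + (4417/3)x + 9217/6


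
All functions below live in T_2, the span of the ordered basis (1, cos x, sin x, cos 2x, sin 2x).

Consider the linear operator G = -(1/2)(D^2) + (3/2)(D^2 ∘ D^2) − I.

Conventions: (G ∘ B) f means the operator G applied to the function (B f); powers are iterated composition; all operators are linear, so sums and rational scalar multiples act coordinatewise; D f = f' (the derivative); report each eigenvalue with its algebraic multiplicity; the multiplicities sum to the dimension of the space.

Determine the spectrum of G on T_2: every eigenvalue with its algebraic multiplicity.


image of 1: -1
image of cos x: cos x
image of sin x: sin x
image of cos 2x: 25cos 2x
image of sin 2x: 25sin 2x
the matrix is diagonal; its diagonal is (-1, 1, 1, 25, 25)
for a triangular matrix the eigenvalues are the diagonal entries, with algebraic multiplicity their repetition count

λ = -1 (multiplicity 1), λ = 1 (multiplicity 2), λ = 25 (multiplicity 2)


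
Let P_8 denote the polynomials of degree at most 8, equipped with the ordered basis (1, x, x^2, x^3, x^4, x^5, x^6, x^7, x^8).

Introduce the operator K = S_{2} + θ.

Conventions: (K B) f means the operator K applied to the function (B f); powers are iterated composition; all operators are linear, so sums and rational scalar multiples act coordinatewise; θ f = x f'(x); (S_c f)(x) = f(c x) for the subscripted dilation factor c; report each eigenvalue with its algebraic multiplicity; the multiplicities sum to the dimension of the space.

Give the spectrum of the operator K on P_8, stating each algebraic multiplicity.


λ = 1 (multiplicity 1), λ = 3 (multiplicity 1), λ = 6 (multiplicity 1), λ = 11 (multiplicity 1), λ = 20 (multiplicity 1), λ = 37 (multiplicity 1), λ = 70 (multiplicity 1), λ = 135 (multiplicity 1), λ = 264 (multiplicity 1)

image of 1: 1
image of x: 3x
image of x^2: 6x^2
image of x^3: 11x^3
image of x^4: 20x^4
image of x^5: 37x^5
image of x^6: 70x^6
image of x^7: 135x^7
image of x^8: 264x^8
the matrix is upper triangular; its diagonal is (1, 3, 6, 11, 20, 37, 70, 135, 264)
for a triangular matrix the eigenvalues are the diagonal entries, with algebraic multiplicity their repetition count


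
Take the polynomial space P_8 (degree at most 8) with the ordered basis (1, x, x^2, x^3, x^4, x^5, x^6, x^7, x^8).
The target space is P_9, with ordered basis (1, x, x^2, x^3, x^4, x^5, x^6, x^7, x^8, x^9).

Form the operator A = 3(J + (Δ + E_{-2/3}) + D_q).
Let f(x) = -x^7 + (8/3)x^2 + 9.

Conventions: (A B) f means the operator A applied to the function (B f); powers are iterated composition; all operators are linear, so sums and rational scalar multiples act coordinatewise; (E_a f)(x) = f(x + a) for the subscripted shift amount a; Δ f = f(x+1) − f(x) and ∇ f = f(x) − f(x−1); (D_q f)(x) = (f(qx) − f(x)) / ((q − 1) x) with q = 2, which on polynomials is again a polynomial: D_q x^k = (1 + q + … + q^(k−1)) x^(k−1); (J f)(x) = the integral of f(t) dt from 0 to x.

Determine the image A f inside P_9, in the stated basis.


g(x) = -(3/8)x^8 - 3x^7 - 388x^6 - 91x^5 - (665/9)x^4 - (3323/27)x^3 - (1261/27)x^2 + (8138/243)x + 26048/729

J f = -(1/8)x^8 + (8/9)x^3 + 9x
Δ f = -7x^6 - 21x^5 - 35x^4 - 35x^3 - 21x^2 - (5/3)x + 5/3
E_{-2/3} f = -x^7 + (14/3)x^6 - (28/3)x^5 + (280/27)x^4 - (560/81)x^3 + (440/81)x^2 - (3040/729)x + 22403/2187
(Δ + E_{-2/3}) f = -x^7 - (7/3)x^6 - (91/3)x^5 - (665/27)x^4 - (3395/81)x^3 - (1261/81)x^2 - (4255/729)x + 26048/2187
D_q f = -127x^6 + 8x
(J + (Δ + E_{-2/3}) + D_q) f = -(1/8)x^8 - x^7 - (388/3)x^6 - (91/3)x^5 - (665/27)x^4 - (3323/81)x^3 - (1261/81)x^2 + (8138/729)x + 26048/2187
(3(J + (Δ + E_{-2/3}) + D_q)) f = -(3/8)x^8 - 3x^7 - 388x^6 - 91x^5 - (665/9)x^4 - (3323/27)x^3 - (1261/27)x^2 + (8138/243)x + 26048/729


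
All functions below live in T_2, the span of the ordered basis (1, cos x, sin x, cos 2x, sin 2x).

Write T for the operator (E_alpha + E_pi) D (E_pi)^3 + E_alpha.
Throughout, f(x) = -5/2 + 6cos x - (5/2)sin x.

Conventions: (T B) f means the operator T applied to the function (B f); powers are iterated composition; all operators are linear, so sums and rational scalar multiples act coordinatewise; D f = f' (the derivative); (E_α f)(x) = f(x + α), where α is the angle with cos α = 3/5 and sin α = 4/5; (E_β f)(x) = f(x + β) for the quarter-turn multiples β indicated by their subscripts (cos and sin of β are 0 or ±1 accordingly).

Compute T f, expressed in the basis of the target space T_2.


the image equals g(x) = -5/2 + (27/5)cos x - (107/10)sin x

E_pi f = -5/2 - 6cos x + (5/2)sin x
E_pi E_pi f = -5/2 + 6cos x - (5/2)sin x
E_pi E_pi E_pi f = -5/2 - 6cos x + (5/2)sin x
D (E_pi)^3 f = (5/2)cos x + 6sin x
E_alpha D (E_pi)^3 f = (63/10)cos x + (8/5)sin x
E_pi D (E_pi)^3 f = -(5/2)cos x - 6sin x
(E_alpha + E_pi) D (E_pi)^3 f = (19/5)cos x - (22/5)sin x
E_alpha f = -5/2 + (8/5)cos x - (63/10)sin x
((E_alpha + E_pi) D (E_pi)^3 + E_alpha) f = -5/2 + (27/5)cos x - (107/10)sin x


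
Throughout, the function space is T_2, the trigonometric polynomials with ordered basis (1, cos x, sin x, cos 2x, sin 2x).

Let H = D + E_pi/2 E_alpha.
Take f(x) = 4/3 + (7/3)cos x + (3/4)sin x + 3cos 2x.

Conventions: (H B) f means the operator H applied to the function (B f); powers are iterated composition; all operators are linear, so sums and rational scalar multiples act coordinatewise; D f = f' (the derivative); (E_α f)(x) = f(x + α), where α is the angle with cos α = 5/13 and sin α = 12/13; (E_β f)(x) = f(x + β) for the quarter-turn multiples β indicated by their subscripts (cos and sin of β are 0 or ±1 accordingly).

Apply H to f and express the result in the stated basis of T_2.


D f = (3/4)cos x - (7/3)sin x - 6sin 2x
E_alpha f = 4/3 + (62/39)cos x - (97/52)sin x - (357/169)cos 2x - (360/169)sin 2x
E_pi/2 E_alpha f = 4/3 - (97/52)cos x - (62/39)sin x + (357/169)cos 2x + (360/169)sin 2x
(D + E_pi/2 E_alpha) f = 4/3 - (29/26)cos x - (51/13)sin x + (357/169)cos 2x - (654/169)sin 2x

the result is g(x) = 4/3 - (29/26)cos x - (51/13)sin x + (357/169)cos 2x - (654/169)sin 2x


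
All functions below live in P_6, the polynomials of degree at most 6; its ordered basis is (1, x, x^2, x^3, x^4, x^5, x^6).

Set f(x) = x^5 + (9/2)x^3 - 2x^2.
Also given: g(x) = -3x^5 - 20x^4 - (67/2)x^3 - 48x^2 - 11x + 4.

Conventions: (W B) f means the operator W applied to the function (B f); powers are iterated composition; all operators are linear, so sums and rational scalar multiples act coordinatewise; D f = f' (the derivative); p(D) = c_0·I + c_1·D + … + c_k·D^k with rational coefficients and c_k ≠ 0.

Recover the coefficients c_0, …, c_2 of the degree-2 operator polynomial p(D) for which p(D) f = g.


D^0 f = x^5 + (9/2)x^3 - 2x^2
D^1 f = 5x^4 + (27/2)x^2 - 4x
D^2 f = 20x^3 + 27x - 4
matching coefficients of g against c_0 f + c_1 Df + … from the top degree down determines the c_i
solution: c_0 = -3, c_1 = -4, c_2 = -1

p(D) = -3·I − 4·D − D^2, i.e. c_0 = -3, c_1 = -4, c_2 = -1


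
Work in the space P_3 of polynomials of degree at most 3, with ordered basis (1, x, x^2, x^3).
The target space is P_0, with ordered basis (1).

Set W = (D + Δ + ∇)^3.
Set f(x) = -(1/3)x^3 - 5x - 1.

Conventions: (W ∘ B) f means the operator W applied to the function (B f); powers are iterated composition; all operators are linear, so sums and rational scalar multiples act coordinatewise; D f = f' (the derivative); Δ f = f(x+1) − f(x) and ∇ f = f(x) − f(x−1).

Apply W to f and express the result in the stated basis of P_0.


g(x) = -54

D f = -x^2 - 5
Δ f = -x^2 - x - 16/3
∇ f = -x^2 + x - 16/3
(D + Δ + ∇) f = -3x^2 - 47/3
D (D + Δ + ∇) f = -6x
Δ (D + Δ + ∇) f = -6x - 3
∇ (D + Δ + ∇) f = -6x + 3
(D + Δ + ∇) (D + Δ + ∇) f = -18x
D (D + Δ + ∇) (D + Δ + ∇) f = -18
Δ (D + Δ + ∇) (D + Δ + ∇) f = -18
∇ (D + Δ + ∇) (D + Δ + ∇) f = -18
(D + Δ + ∇) (D + Δ + ∇) (D + Δ + ∇) f = -54


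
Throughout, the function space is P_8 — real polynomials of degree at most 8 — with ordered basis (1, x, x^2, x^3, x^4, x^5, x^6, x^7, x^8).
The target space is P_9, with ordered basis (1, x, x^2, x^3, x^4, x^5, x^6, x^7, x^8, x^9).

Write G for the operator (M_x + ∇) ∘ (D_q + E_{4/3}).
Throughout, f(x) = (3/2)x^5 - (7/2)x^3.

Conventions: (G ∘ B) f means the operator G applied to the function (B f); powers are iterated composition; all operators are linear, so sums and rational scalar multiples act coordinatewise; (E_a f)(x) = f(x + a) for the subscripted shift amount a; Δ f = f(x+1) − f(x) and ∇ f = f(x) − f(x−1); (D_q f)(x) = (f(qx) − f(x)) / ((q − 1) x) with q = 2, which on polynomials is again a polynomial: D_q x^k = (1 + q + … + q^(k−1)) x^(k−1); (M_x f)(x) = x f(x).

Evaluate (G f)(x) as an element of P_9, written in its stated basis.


D_q f = (93/2)x^4 - (49/2)x^2
E_{4/3} f = (3/2)x^5 + 10x^4 + (139/6)x^3 + (194/9)x^2 + (136/27)x - 160/81
(D_q + E_{4/3}) f = (3/2)x^5 + (113/2)x^4 + (139/6)x^3 - (53/18)x^2 + (136/27)x - 160/81
M_x (D_q + E_{4/3}) f = (3/2)x^6 + (113/2)x^5 + (139/6)x^4 - (53/18)x^3 + (136/27)x^2 - (160/81)x
∇ (D_q + E_{4/3}) f = (15/2)x^4 + 211x^3 - (509/2)x^2 + (1288/9)x - 644/27
(M_x + ∇) (D_q + E_{4/3}) f = (3/2)x^6 + (113/2)x^5 + (92/3)x^4 + (3745/18)x^3 - (13471/54)x^2 + (11432/81)x - 644/27

the result is g(x) = (3/2)x^6 + (113/2)x^5 + (92/3)x^4 + (3745/18)x^3 - (13471/54)x^2 + (11432/81)x - 644/27


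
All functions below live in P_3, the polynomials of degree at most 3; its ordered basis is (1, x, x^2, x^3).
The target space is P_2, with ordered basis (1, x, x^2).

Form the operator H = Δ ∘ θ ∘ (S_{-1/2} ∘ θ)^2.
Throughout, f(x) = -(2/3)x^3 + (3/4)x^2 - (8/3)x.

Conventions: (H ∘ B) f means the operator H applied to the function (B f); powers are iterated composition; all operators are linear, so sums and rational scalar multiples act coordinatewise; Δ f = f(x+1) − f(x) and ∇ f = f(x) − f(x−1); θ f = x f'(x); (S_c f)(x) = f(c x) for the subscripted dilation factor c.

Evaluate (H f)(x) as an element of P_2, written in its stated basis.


the image equals g(x) = -(27/32)x^2 - (3/32)x - 55/96

θ f = -2x^3 + (3/2)x^2 - (8/3)x
S_{-1/2} θ f = (1/4)x^3 + (3/8)x^2 + (4/3)x
θ (S_{-1/2} ∘ θ) f = (3/4)x^3 + (3/4)x^2 + (4/3)x
S_{-1/2} θ (S_{-1/2} ∘ θ) f = -(3/32)x^3 + (3/16)x^2 - (2/3)x
θ (S_{-1/2} ∘ θ)^2 f = -(9/32)x^3 + (3/8)x^2 - (2/3)x
Δ θ (S_{-1/2} ∘ θ)^2 f = -(27/32)x^2 - (3/32)x - 55/96


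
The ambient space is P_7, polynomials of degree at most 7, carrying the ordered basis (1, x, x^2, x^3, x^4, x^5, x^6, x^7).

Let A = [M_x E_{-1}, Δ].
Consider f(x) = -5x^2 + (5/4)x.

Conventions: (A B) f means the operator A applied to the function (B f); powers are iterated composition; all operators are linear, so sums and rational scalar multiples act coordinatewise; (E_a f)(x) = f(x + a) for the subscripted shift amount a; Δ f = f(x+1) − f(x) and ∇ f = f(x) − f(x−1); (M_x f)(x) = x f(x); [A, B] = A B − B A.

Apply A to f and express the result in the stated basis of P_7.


Δ f = -10x - 15/4
E_{-1} Δ f = -10x + 25/4
M_x E_{-1} Δ f = -10x^2 + (25/4)x
E_{-1} f = -5x^2 + (45/4)x - 25/4
M_x E_{-1} f = -5x^3 + (45/4)x^2 - (25/4)x
Δ (M_x E_{-1}) f = -15x^2 + (15/2)x
[M_x E_{-1}, Δ] f = 5x^2 - (5/4)x

g(x) = 5x^2 - (5/4)x


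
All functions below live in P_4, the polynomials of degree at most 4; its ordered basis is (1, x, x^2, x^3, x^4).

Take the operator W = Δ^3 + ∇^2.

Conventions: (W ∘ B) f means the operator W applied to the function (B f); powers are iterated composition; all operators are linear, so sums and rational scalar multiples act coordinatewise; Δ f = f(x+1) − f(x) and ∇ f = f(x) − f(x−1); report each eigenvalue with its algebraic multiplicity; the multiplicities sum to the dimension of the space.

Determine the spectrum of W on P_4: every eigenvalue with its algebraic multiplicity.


image of 1: 0
image of x: 0
image of x^2: 2
image of x^3: 6x
image of x^4: 12x^2 + 50
the matrix is upper triangular; its diagonal is (0, 0, 0, 0, 0)
for a triangular matrix the eigenvalues are the diagonal entries, with algebraic multiplicity their repetition count

λ = 0 (multiplicity 5)


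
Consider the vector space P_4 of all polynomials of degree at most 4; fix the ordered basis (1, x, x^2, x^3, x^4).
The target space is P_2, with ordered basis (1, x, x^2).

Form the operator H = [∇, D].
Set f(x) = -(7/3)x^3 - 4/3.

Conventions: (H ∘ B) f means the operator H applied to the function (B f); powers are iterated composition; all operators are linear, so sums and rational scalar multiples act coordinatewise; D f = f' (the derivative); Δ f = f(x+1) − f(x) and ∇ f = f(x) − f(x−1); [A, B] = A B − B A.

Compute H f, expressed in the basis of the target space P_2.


the result is g(x) = 0

D f = -7x^2
∇ D f = -14x + 7
∇ f = -7x^2 + 7x - 7/3
D ∇ f = -14x + 7
[∇, D] f = 0


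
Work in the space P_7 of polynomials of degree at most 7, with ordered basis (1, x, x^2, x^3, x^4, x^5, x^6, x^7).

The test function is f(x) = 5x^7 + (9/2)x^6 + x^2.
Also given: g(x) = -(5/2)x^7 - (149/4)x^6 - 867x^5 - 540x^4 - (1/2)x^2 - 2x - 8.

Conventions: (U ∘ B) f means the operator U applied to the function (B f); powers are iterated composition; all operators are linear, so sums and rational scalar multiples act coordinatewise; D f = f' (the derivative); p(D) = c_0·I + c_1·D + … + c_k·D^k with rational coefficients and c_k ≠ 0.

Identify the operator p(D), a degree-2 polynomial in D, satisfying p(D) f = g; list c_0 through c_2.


c_0 = -1/2, c_1 = -1, c_2 = -4

D^0 f = 5x^7 + (9/2)x^6 + x^2
D^1 f = 35x^6 + 27x^5 + 2x
D^2 f = 210x^5 + 135x^4 + 2
matching coefficients of g against c_0 f + c_1 Df + … from the top degree down determines the c_i
solution: c_0 = -1/2, c_1 = -1, c_2 = -4


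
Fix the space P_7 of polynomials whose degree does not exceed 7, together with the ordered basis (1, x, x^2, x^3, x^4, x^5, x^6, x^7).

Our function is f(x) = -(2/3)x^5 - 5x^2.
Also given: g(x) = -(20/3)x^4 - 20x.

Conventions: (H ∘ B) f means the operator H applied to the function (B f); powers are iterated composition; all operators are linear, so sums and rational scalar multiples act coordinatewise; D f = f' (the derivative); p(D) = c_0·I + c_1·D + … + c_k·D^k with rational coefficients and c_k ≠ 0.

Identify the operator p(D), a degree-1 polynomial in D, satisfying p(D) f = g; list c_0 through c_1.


c_0 = 0, c_1 = 2

D^0 f = -(2/3)x^5 - 5x^2
D^1 f = -(10/3)x^4 - 10x
matching coefficients of g against c_0 f + c_1 Df + … from the top degree down determines the c_i
solution: c_0 = 0, c_1 = 2


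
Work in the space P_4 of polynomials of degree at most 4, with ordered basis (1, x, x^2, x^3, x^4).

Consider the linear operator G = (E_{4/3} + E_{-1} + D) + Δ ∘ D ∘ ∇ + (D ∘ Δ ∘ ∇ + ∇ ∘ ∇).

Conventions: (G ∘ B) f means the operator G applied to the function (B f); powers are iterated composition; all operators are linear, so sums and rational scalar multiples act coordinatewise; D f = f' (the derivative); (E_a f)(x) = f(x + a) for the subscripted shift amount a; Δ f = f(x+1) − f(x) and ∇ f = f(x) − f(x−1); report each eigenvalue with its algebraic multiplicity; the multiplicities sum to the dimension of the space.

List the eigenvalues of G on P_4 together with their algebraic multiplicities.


image of 1: 2
image of x: 2x + 4/3
image of x^2: 2x^2 + (8/3)x + 43/9
image of x^3: 2x^3 + 4x^2 + (43/3)x + 199/27
image of x^4: 2x^4 + (16/3)x^3 + (86/3)x^2 + (796/27)x + 1471/81
the matrix is upper triangular; its diagonal is (2, 2, 2, 2, 2)
for a triangular matrix the eigenvalues are the diagonal entries, with algebraic multiplicity their repetition count

λ = 2 (multiplicity 5)


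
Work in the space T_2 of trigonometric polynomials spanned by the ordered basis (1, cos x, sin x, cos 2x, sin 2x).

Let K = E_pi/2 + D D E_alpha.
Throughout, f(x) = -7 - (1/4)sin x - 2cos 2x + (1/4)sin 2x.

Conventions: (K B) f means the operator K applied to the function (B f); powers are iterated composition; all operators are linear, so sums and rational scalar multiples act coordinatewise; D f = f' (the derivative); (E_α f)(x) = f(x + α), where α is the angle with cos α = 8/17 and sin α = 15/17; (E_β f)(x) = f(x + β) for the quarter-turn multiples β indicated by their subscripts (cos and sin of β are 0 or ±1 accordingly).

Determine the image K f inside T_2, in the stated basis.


the result is g(x) = -7 - (1/34)cos x + (2/17)sin x - (950/289)cos 2x - (7325/1156)sin 2x

E_pi/2 f = -7 - (1/4)cos x + 2cos 2x - (1/4)sin 2x
E_alpha f = -7 - (15/68)cos x - (2/17)sin x + (382/289)cos 2x + (1759/1156)sin 2x
D E_alpha f = -(2/17)cos x + (15/68)sin x + (1759/578)cos 2x - (764/289)sin 2x
D D E_alpha f = (15/68)cos x + (2/17)sin x - (1528/289)cos 2x - (1759/289)sin 2x
(E_pi/2 + D D E_alpha) f = -7 - (1/34)cos x + (2/17)sin x - (950/289)cos 2x - (7325/1156)sin 2x


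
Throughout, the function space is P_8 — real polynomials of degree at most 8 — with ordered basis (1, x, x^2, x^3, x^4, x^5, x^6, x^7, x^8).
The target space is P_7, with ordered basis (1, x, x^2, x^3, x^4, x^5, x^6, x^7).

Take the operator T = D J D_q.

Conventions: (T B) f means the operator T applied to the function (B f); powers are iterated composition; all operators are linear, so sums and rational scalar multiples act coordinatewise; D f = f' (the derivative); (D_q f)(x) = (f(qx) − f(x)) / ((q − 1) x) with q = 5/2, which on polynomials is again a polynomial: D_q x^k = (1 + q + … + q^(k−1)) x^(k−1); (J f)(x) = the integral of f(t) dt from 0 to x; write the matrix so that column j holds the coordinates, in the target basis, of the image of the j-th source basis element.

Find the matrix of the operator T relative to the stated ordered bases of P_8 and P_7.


image of 1: 0
image of x: 1
image of x^2: (7/2)x
image of x^3: (39/4)x^2
image of x^4: (203/8)x^3
image of x^5: (1031/16)x^4
image of x^6: (5187/32)x^5
image of x^7: (25999/64)x^6
image of x^8: (130123/128)x^7
each image's coordinates form column j of the matrix

the matrix is [[0, 1, 0, 0, 0, 0, 0, 0, 0]; [0, 0, 7/2, 0, 0, 0, 0, 0, 0]; [0, 0, 0, 39/4, 0, 0, 0, 0, 0]; [0, 0, 0, 0, 203/8, 0, 0, 0, 0]; [0, 0, 0, 0, 0, 1031/16, 0, 0, 0]; [0, 0, 0, 0, 0, 0, 5187/32, 0, 0]; [0, 0, 0, 0, 0, 0, 0, 25999/64, 0]; [0, 0, 0, 0, 0, 0, 0, 0, 130123/128]] (rows listed top to bottom)


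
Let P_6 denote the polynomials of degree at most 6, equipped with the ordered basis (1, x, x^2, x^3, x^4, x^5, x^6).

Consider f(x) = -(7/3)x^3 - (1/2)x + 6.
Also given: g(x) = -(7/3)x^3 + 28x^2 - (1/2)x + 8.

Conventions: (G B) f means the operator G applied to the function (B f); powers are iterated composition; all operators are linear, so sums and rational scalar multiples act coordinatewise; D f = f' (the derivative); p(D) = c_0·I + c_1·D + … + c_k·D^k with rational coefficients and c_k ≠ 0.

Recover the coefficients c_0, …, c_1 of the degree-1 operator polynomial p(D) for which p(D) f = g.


p(D) = I − 4·D, i.e. c_0 = 1, c_1 = -4

D^0 f = -(7/3)x^3 - (1/2)x + 6
D^1 f = -7x^2 - 1/2
matching coefficients of g against c_0 f + c_1 Df + … from the top degree down determines the c_i
solution: c_0 = 1, c_1 = -4


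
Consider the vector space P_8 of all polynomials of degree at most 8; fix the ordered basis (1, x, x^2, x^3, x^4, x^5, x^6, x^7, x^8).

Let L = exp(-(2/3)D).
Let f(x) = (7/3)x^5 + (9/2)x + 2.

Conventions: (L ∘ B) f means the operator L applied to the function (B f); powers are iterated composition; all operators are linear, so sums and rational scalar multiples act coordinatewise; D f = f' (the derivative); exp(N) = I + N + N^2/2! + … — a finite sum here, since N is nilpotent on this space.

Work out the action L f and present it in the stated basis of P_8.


order-1 term: -(70/9)x^4 - 3
order-2 term: (280/27)x^3
order-3 term: -(560/81)x^2
order-4 term: (560/243)x
order-5 term: -224/729
the series for exp(-(2/3)D) f terminates at order 5
exp(-(2/3)D) f = (7/3)x^5 - (70/9)x^4 + (280/27)x^3 - (560/81)x^2 + (3307/486)x - 953/729

g(x) = (7/3)x^5 - (70/9)x^4 + (280/27)x^3 - (560/81)x^2 + (3307/486)x - 953/729


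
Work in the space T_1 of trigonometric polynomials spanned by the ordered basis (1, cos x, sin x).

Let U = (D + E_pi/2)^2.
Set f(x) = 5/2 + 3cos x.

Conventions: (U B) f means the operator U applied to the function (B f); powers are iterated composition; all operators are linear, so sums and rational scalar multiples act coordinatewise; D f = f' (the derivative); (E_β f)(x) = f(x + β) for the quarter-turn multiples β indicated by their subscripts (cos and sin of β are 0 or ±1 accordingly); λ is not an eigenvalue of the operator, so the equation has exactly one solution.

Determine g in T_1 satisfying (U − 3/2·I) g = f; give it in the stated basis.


write g with unknown coordinates in the stated basis and equate coefficients in (U − 3/2·I) g = f
solving from the highest basis element down gives g = -5 - (6/11)cos x
check: U g = -5 + (24/11)cos x
so U g − 3/2·g = 5/2 + 3cos x = f ✓

the result is g(x) = -5 - (6/11)cos x


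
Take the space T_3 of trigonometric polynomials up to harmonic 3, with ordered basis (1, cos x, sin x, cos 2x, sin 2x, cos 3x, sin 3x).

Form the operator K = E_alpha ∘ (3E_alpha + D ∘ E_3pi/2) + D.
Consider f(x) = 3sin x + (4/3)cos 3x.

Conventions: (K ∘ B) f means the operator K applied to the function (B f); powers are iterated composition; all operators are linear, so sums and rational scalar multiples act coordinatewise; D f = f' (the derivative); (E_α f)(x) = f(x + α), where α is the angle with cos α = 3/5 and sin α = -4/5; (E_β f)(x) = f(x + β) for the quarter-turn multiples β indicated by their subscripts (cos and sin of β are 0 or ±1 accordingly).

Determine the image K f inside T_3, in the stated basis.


E_alpha f = -(12/5)cos x + (9/5)sin x - (156/125)cos 3x + (176/375)sin 3x
(3E_alpha) f = -(36/5)cos x + (27/5)sin x - (468/125)cos 3x + (176/125)sin 3x
E_3pi/2 f = -3cos x - (4/3)sin 3x
D E_3pi/2 f = 3sin x - 4cos 3x
(3E_alpha + D ∘ E_3pi/2) f = -(36/5)cos x + (42/5)sin x - (968/125)cos 3x + (176/125)sin 3x
E_alpha (3E_alpha + D ∘ E_3pi/2) f = -(276/25)cos x - (18/25)sin x + (105512/15625)cos 3x - (63184/15625)sin 3x
D f = 3cos x - 4sin 3x
(E_alpha ∘ (3E_alpha + D ∘ E_3pi/2) + D) f = -(201/25)cos x - (18/25)sin x + (105512/15625)cos 3x - (125684/15625)sin 3x

g(x) = -(201/25)cos x - (18/25)sin x + (105512/15625)cos 3x - (125684/15625)sin 3x


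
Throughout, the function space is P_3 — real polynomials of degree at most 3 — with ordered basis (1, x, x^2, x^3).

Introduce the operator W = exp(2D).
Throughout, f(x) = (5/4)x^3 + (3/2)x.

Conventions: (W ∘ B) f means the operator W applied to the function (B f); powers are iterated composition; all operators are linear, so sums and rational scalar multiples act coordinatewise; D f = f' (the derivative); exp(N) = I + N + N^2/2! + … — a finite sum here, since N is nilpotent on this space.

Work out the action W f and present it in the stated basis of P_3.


order-1 term: (15/2)x^2 + 3
order-2 term: 15x
order-3 term: 10
the series for exp(2D) f terminates at order 3
exp(2D) f = (5/4)x^3 + (15/2)x^2 + (33/2)x + 13

the result is g(x) = (5/4)x^3 + (15/2)x^2 + (33/2)x + 13


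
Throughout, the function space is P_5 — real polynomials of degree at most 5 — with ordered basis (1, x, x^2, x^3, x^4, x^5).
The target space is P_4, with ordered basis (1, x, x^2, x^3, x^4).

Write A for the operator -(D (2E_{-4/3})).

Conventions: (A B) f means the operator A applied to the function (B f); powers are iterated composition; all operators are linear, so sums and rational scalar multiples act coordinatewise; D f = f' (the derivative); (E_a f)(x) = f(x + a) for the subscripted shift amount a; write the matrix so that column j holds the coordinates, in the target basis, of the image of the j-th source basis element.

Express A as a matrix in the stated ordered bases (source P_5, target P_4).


image of 1: 0
image of x: -2
image of x^2: -4x + 16/3
image of x^3: -6x^2 + 16x - 32/3
image of x^4: -8x^3 + 32x^2 - (128/3)x + 512/27
image of x^5: -10x^4 + (160/3)x^3 - (320/3)x^2 + (2560/27)x - 2560/81
each image's coordinates form column j of the matrix

the matrix is [[0, -2, 16/3, -32/3, 512/27, -2560/81]; [0, 0, -4, 16, -128/3, 2560/27]; [0, 0, 0, -6, 32, -320/3]; [0, 0, 0, 0, -8, 160/3]; [0, 0, 0, 0, 0, -10]] (rows listed top to bottom)


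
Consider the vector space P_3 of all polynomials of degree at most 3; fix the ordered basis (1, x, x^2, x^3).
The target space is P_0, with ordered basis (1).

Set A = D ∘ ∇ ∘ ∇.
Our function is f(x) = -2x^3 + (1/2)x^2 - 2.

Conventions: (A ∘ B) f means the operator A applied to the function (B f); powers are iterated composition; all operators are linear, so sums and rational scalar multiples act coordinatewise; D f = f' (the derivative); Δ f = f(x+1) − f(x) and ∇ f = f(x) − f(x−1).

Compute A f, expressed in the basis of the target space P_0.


∇ f = -6x^2 + 7x - 5/2
∇ ∇ f = -12x + 13
D (∇ ∘ ∇) f = -12

the result is g(x) = -12
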